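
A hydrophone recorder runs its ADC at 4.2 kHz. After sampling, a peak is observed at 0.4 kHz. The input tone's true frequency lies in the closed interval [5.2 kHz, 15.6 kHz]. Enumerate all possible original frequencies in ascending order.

Frequencies that alias to 0.4 kHz are k·fs ± 0.4 kHz for integer k ≥ 0.
k=0: 0.4 kHz.
k=1: 3.8 kHz, 4.6 kHz.
k=2: 8 kHz, 8.8 kHz.
k=3: 12.2 kHz, 13 kHz.
k=4: 16.4 kHz, 17.2 kHz.
Within [5.2 kHz, 15.6 kHz]: 8 kHz, 8.8 kHz, 12.2 kHz, 13 kHz.

8 kHz, 8.8 kHz, 12.2 kHz, 13 kHz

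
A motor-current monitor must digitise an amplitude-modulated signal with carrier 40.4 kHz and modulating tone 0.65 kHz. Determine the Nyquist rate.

82.1 kHz

AM sidebands sit at fc ± fm = 39.75 kHz and 41.05 kHz.
Highest-frequency component: 41.05 kHz.
Nyquist rate = 2 × 41.05 kHz = 82.1 kHz.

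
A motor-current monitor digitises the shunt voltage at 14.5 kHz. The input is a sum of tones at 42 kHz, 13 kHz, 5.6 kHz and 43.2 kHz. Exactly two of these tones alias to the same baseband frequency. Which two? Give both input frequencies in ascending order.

13 kHz, 42 kHz

fs/2 = 7.25 kHz.
42 kHz mod fs = 13 kHz.
13 kHz > fs/2 = 7.25 kHz, folds to fs − 13 kHz = 1.5 kHz.
13 kHz > fs/2 = 7.25 kHz, folds to fs − 13 kHz = 1.5 kHz.
5.6 kHz ≤ fs/2 = 7.25 kHz, passes unchanged.
43.2 kHz mod fs = 14.2 kHz.
14.2 kHz > fs/2 = 7.25 kHz, folds to fs − 14.2 kHz = 0.3 kHz.
13 kHz and 42 kHz both map to 1.5 kHz.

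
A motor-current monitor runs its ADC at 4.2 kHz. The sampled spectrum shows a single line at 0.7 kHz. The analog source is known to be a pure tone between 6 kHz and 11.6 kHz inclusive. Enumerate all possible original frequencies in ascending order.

Frequencies that alias to 0.7 kHz are k·fs ± 0.7 kHz for integer k ≥ 0.
k=0: 0.7 kHz.
k=1: 3.5 kHz, 4.9 kHz.
k=2: 7.7 kHz, 9.1 kHz.
k=3: 11.9 kHz, 13.3 kHz.
Within [6 kHz, 11.6 kHz]: 7.7 kHz, 9.1 kHz.

7.7 kHz, 9.1 kHz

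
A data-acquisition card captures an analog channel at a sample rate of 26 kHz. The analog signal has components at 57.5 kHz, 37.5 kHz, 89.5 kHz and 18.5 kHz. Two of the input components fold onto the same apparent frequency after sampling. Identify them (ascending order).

fs/2 = 13 kHz.
57.5 kHz mod fs = 5.5 kHz.
5.5 kHz ≤ fs/2 = 13 kHz, appears at 5.5 kHz.
37.5 kHz mod fs = 11.5 kHz.
11.5 kHz ≤ fs/2 = 13 kHz, appears at 11.5 kHz.
89.5 kHz mod fs = 11.5 kHz.
11.5 kHz ≤ fs/2 = 13 kHz, appears at 11.5 kHz.
18.5 kHz > fs/2 = 13 kHz, folds to fs − 18.5 kHz = 7.5 kHz.
37.5 kHz and 89.5 kHz both map to 11.5 kHz.

37.5 kHz, 89.5 kHz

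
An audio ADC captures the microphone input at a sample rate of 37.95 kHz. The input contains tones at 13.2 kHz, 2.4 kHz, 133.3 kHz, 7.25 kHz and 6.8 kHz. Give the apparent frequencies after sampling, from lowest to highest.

2.4 kHz, 6.8 kHz, 7.25 kHz, 13.2 kHz, 18.5 kHz

fs/2 = 18.975 kHz.
13.2 kHz ≤ fs/2 = 18.975 kHz, passes unchanged.
2.4 kHz ≤ fs/2 = 18.975 kHz, passes unchanged.
133.3 kHz mod fs = 19.45 kHz.
19.45 kHz > fs/2 = 18.975 kHz, folds to fs − 19.45 kHz = 18.5 kHz.
7.25 kHz ≤ fs/2 = 18.975 kHz, passes unchanged.
6.8 kHz ≤ fs/2 = 18.975 kHz, passes unchanged.
Distinct values: {2.4 kHz, 6.8 kHz, 7.25 kHz, 13.2 kHz, 18.5 kHz}.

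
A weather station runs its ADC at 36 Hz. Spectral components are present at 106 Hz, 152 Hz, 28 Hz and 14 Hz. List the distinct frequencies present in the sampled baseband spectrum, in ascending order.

2 Hz, 8 Hz, 14 Hz

fs/2 = 18 Hz.
106 Hz mod fs = 34 Hz.
34 Hz > fs/2 = 18 Hz, folds to fs − 34 Hz = 2 Hz.
152 Hz mod fs = 8 Hz.
8 Hz ≤ fs/2 = 18 Hz, appears at 8 Hz.
28 Hz > fs/2 = 18 Hz, folds to fs − 28 Hz = 8 Hz.
14 Hz ≤ fs/2 = 18 Hz, passes unchanged.
Distinct values: {2 Hz, 8 Hz, 14 Hz}.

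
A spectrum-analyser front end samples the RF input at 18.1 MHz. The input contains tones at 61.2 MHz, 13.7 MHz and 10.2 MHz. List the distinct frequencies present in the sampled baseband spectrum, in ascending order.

4.4 MHz, 6.9 MHz, 7.9 MHz

fs/2 = 9.05 MHz.
61.2 MHz mod fs = 6.9 MHz.
6.9 MHz ≤ fs/2 = 9.05 MHz, appears at 6.9 MHz.
13.7 MHz > fs/2 = 9.05 MHz, folds to fs − 13.7 MHz = 4.4 MHz.
10.2 MHz > fs/2 = 9.05 MHz, folds to fs − 10.2 MHz = 7.9 MHz.
Distinct values: {4.4 MHz, 6.9 MHz, 7.9 MHz}.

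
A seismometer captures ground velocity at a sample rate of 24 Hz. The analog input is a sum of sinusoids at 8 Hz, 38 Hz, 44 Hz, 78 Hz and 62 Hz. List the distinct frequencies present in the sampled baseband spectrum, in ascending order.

4 Hz, 6 Hz, 8 Hz, 10 Hz

fs/2 = 12 Hz.
8 Hz ≤ fs/2 = 12 Hz, passes unchanged.
38 Hz mod fs = 14 Hz.
14 Hz > fs/2 = 12 Hz, folds to fs − 14 Hz = 10 Hz.
44 Hz mod fs = 20 Hz.
20 Hz > fs/2 = 12 Hz, folds to fs − 20 Hz = 4 Hz.
78 Hz mod fs = 6 Hz.
6 Hz ≤ fs/2 = 12 Hz, appears at 6 Hz.
62 Hz mod fs = 14 Hz.
14 Hz > fs/2 = 12 Hz, folds to fs − 14 Hz = 10 Hz.
Distinct values: {4 Hz, 6 Hz, 8 Hz, 10 Hz}.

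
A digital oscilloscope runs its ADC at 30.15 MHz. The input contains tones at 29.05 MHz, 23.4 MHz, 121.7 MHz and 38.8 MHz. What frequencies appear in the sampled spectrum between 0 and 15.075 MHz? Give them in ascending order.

1.1 MHz, 6.75 MHz, 8.65 MHz

fs/2 = 15.075 MHz.
29.05 MHz > fs/2 = 15.075 MHz, folds to fs − 29.05 MHz = 1.1 MHz.
23.4 MHz > fs/2 = 15.075 MHz, folds to fs − 23.4 MHz = 6.75 MHz.
121.7 MHz mod fs = 1.1 MHz.
1.1 MHz ≤ fs/2 = 15.075 MHz, appears at 1.1 MHz.
38.8 MHz mod fs = 8.65 MHz.
8.65 MHz ≤ fs/2 = 15.075 MHz, appears at 8.65 MHz.
Distinct values: {1.1 MHz, 6.75 MHz, 8.65 MHz}.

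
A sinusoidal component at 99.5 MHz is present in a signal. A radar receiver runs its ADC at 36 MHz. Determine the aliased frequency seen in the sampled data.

99.5 MHz mod fs = 27.5 MHz.
27.5 MHz > fs/2 = 18 MHz, folds to fs − 27.5 MHz = 8.5 MHz.

8.5 MHz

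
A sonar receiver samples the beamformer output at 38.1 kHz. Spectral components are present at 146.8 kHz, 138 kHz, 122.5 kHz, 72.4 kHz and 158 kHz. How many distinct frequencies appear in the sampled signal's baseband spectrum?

fs/2 = 19.05 kHz.
146.8 kHz mod fs = 32.5 kHz.
32.5 kHz > fs/2 = 19.05 kHz, folds to fs − 32.5 kHz = 5.6 kHz.
138 kHz mod fs = 23.7 kHz.
23.7 kHz > fs/2 = 19.05 kHz, folds to fs − 23.7 kHz = 14.4 kHz.
122.5 kHz mod fs = 8.2 kHz.
8.2 kHz ≤ fs/2 = 19.05 kHz, appears at 8.2 kHz.
72.4 kHz mod fs = 34.3 kHz.
34.3 kHz > fs/2 = 19.05 kHz, folds to fs − 34.3 kHz = 3.8 kHz.
158 kHz mod fs = 5.6 kHz.
5.6 kHz ≤ fs/2 = 19.05 kHz, appears at 5.6 kHz.
Distinct values: {3.8 kHz, 5.6 kHz, 8.2 kHz, 14.4 kHz} → 4.

4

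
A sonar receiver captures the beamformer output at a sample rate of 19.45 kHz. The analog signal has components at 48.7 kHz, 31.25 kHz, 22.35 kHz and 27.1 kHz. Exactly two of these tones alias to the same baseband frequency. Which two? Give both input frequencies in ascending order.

fs/2 = 9.725 kHz.
48.7 kHz mod fs = 9.8 kHz.
9.8 kHz > fs/2 = 9.725 kHz, folds to fs − 9.8 kHz = 9.65 kHz.
31.25 kHz mod fs = 11.8 kHz.
11.8 kHz > fs/2 = 9.725 kHz, folds to fs − 11.8 kHz = 7.65 kHz.
22.35 kHz mod fs = 2.9 kHz.
2.9 kHz ≤ fs/2 = 9.725 kHz, appears at 2.9 kHz.
27.1 kHz mod fs = 7.65 kHz.
7.65 kHz ≤ fs/2 = 9.725 kHz, appears at 7.65 kHz.
27.1 kHz and 31.25 kHz both map to 7.65 kHz.

27.1 kHz, 31.25 kHz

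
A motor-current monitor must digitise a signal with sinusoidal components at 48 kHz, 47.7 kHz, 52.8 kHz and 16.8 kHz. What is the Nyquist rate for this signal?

105.6 kHz

Highest-frequency component: 52.8 kHz.
Nyquist rate = 2 × 52.8 kHz = 105.6 kHz.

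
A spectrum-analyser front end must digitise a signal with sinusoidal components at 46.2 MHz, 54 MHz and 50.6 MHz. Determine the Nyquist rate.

Highest-frequency component: 54 MHz.
Nyquist rate = 2 × 54 MHz = 108 MHz.

108 MHz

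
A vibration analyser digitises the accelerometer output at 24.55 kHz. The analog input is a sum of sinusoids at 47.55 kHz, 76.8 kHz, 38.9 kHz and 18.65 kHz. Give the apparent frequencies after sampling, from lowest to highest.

fs/2 = 12.275 kHz.
47.55 kHz mod fs = 23 kHz.
23 kHz > fs/2 = 12.275 kHz, folds to fs − 23 kHz = 1.55 kHz.
76.8 kHz mod fs = 3.15 kHz.
3.15 kHz ≤ fs/2 = 12.275 kHz, appears at 3.15 kHz.
38.9 kHz mod fs = 14.35 kHz.
14.35 kHz > fs/2 = 12.275 kHz, folds to fs − 14.35 kHz = 10.2 kHz.
18.65 kHz > fs/2 = 12.275 kHz, folds to fs − 18.65 kHz = 5.9 kHz.
Distinct values: {1.55 kHz, 3.15 kHz, 5.9 kHz, 10.2 kHz}.

1.55 kHz, 3.15 kHz, 5.9 kHz, 10.2 kHz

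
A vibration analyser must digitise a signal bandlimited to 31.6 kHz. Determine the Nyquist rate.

63.2 kHz

Nyquist rate = 2 × 31.6 kHz = 63.2 kHz.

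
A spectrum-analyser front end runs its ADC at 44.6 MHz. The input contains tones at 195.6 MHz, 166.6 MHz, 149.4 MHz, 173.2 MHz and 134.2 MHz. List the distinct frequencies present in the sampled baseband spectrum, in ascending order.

fs/2 = 22.3 MHz.
195.6 MHz mod fs = 17.2 MHz.
17.2 MHz ≤ fs/2 = 22.3 MHz, appears at 17.2 MHz.
166.6 MHz mod fs = 32.8 MHz.
32.8 MHz > fs/2 = 22.3 MHz, folds to fs − 32.8 MHz = 11.8 MHz.
149.4 MHz mod fs = 15.6 MHz.
15.6 MHz ≤ fs/2 = 22.3 MHz, appears at 15.6 MHz.
173.2 MHz mod fs = 39.4 MHz.
39.4 MHz > fs/2 = 22.3 MHz, folds to fs − 39.4 MHz = 5.2 MHz.
134.2 MHz mod fs = 0.4 MHz.
0.4 MHz ≤ fs/2 = 22.3 MHz, appears at 0.4 MHz.
Distinct values: {0.4 MHz, 5.2 MHz, 11.8 MHz, 15.6 MHz, 17.2 MHz}.

0.4 MHz, 5.2 MHz, 11.8 MHz, 15.6 MHz, 17.2 MHz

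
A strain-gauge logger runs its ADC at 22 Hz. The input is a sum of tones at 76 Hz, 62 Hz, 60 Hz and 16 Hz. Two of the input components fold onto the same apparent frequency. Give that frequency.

6 Hz

fs/2 = 11 Hz.
76 Hz mod fs = 10 Hz.
10 Hz ≤ fs/2 = 11 Hz, appears at 10 Hz.
62 Hz mod fs = 18 Hz.
18 Hz > fs/2 = 11 Hz, folds to fs − 18 Hz = 4 Hz.
60 Hz mod fs = 16 Hz.
16 Hz > fs/2 = 11 Hz, folds to fs − 16 Hz = 6 Hz.
16 Hz > fs/2 = 11 Hz, folds to fs − 16 Hz = 6 Hz.
16 Hz and 60 Hz both map to 6 Hz.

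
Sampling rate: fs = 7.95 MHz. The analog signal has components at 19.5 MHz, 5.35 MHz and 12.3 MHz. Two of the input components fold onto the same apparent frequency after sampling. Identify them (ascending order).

12.3 MHz, 19.5 MHz

fs/2 = 3.975 MHz.
19.5 MHz mod fs = 3.6 MHz.
3.6 MHz ≤ fs/2 = 3.975 MHz, appears at 3.6 MHz.
5.35 MHz > fs/2 = 3.975 MHz, folds to fs − 5.35 MHz = 2.6 MHz.
12.3 MHz mod fs = 4.35 MHz.
4.35 MHz > fs/2 = 3.975 MHz, folds to fs − 4.35 MHz = 3.6 MHz.
12.3 MHz and 19.5 MHz both map to 3.6 MHz.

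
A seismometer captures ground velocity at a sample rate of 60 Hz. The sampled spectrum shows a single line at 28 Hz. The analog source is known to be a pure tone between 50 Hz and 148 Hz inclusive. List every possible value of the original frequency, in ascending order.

88 Hz, 92 Hz, 148 Hz

Frequencies that alias to 28 Hz are k·fs ± 28 Hz for integer k ≥ 0.
k=0: 28 Hz.
k=1: 32 Hz, 88 Hz.
k=2: 92 Hz, 148 Hz.
k=3: 152 Hz, 208 Hz.
Within [50 Hz, 148 Hz]: 88 Hz, 92 Hz, 148 Hz.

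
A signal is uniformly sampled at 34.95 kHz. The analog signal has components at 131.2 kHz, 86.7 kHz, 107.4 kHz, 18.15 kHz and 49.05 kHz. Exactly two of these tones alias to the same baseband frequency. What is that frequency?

16.8 kHz

fs/2 = 17.475 kHz.
131.2 kHz mod fs = 26.35 kHz.
26.35 kHz > fs/2 = 17.475 kHz, folds to fs − 26.35 kHz = 8.6 kHz.
86.7 kHz mod fs = 16.8 kHz.
16.8 kHz ≤ fs/2 = 17.475 kHz, appears at 16.8 kHz.
107.4 kHz mod fs = 2.55 kHz.
2.55 kHz ≤ fs/2 = 17.475 kHz, appears at 2.55 kHz.
18.15 kHz > fs/2 = 17.475 kHz, folds to fs − 18.15 kHz = 16.8 kHz.
49.05 kHz mod fs = 14.1 kHz.
14.1 kHz ≤ fs/2 = 17.475 kHz, appears at 14.1 kHz.
18.15 kHz and 86.7 kHz both map to 16.8 kHz.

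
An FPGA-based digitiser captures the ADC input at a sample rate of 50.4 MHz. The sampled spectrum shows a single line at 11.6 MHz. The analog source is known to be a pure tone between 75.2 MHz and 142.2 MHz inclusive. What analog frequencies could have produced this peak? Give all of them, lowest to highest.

89.2 MHz, 112.4 MHz, 139.6 MHz

Frequencies that alias to 11.6 MHz are k·fs ± 11.6 MHz for integer k ≥ 0.
k=0: 11.6 MHz.
k=1: 38.8 MHz, 62 MHz.
k=2: 89.2 MHz, 112.4 MHz.
k=3: 139.6 MHz, 162.8 MHz.
k=4: 190 MHz, 213.2 MHz.
Within [75.2 MHz, 142.2 MHz]: 89.2 MHz, 112.4 MHz, 139.6 MHz.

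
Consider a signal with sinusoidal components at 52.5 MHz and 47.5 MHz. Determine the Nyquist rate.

105 MHz

Highest-frequency component: 52.5 MHz.
Nyquist rate = 2 × 52.5 MHz = 105 MHz.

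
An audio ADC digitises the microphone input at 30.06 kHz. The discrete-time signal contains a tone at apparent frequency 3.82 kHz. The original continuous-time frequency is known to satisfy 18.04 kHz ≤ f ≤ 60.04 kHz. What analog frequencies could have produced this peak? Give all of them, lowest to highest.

Frequencies that alias to 3.82 kHz are k·fs ± 3.82 kHz for integer k ≥ 0.
k=0: 3.82 kHz.
k=1: 26.24 kHz, 33.88 kHz.
k=2: 56.3 kHz, 63.94 kHz.
k=3: 86.36 kHz, 94 kHz.
Within [18.04 kHz, 60.04 kHz]: 26.24 kHz, 33.88 kHz, 56.3 kHz.

26.24 kHz, 33.88 kHz, 56.3 kHz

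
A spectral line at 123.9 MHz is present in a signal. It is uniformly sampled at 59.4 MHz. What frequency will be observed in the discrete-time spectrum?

5.1 MHz

123.9 MHz mod fs = 5.1 MHz.
5.1 MHz ≤ fs/2 = 29.7 MHz, appears at 5.1 MHz.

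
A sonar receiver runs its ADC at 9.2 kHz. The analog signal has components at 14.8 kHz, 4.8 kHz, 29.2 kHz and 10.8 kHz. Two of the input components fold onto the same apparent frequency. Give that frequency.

fs/2 = 4.6 kHz.
14.8 kHz mod fs = 5.6 kHz.
5.6 kHz > fs/2 = 4.6 kHz, folds to fs − 5.6 kHz = 3.6 kHz.
4.8 kHz > fs/2 = 4.6 kHz, folds to fs − 4.8 kHz = 4.4 kHz.
29.2 kHz mod fs = 1.6 kHz.
1.6 kHz ≤ fs/2 = 4.6 kHz, appears at 1.6 kHz.
10.8 kHz mod fs = 1.6 kHz.
1.6 kHz ≤ fs/2 = 4.6 kHz, appears at 1.6 kHz.
10.8 kHz and 29.2 kHz both map to 1.6 kHz.

1.6 kHz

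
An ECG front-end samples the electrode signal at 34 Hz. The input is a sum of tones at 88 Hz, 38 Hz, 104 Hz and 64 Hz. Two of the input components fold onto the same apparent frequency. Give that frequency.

fs/2 = 17 Hz.
88 Hz mod fs = 20 Hz.
20 Hz > fs/2 = 17 Hz, folds to fs − 20 Hz = 14 Hz.
38 Hz mod fs = 4 Hz.
4 Hz ≤ fs/2 = 17 Hz, appears at 4 Hz.
104 Hz mod fs = 2 Hz.
2 Hz ≤ fs/2 = 17 Hz, appears at 2 Hz.
64 Hz mod fs = 30 Hz.
30 Hz > fs/2 = 17 Hz, folds to fs − 30 Hz = 4 Hz.
38 Hz and 64 Hz both map to 4 Hz.

4 Hz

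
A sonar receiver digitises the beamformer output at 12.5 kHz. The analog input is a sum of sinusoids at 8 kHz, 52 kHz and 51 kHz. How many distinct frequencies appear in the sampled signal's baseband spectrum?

fs/2 = 6.25 kHz.
8 kHz > fs/2 = 6.25 kHz, folds to fs − 8 kHz = 4.5 kHz.
52 kHz mod fs = 2 kHz.
2 kHz ≤ fs/2 = 6.25 kHz, appears at 2 kHz.
51 kHz mod fs = 1 kHz.
1 kHz ≤ fs/2 = 6.25 kHz, appears at 1 kHz.
Distinct values: {1 kHz, 2 kHz, 4.5 kHz} → 3.

3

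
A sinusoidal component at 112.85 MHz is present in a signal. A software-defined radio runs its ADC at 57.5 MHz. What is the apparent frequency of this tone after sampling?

2.15 MHz

112.85 MHz mod fs = 55.35 MHz.
55.35 MHz > fs/2 = 28.75 MHz, folds to fs − 55.35 MHz = 2.15 MHz.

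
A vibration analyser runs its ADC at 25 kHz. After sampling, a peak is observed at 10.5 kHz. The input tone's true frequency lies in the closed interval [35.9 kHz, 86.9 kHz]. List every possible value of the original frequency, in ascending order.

39.5 kHz, 60.5 kHz, 64.5 kHz, 85.5 kHz

Frequencies that alias to 10.5 kHz are k·fs ± 10.5 kHz for integer k ≥ 0.
k=0: 10.5 kHz.
k=1: 14.5 kHz, 35.5 kHz.
k=2: 39.5 kHz, 60.5 kHz.
k=3: 64.5 kHz, 85.5 kHz.
k=4: 89.5 kHz, 110.5 kHz.
Within [35.9 kHz, 86.9 kHz]: 39.5 kHz, 60.5 kHz, 64.5 kHz, 85.5 kHz.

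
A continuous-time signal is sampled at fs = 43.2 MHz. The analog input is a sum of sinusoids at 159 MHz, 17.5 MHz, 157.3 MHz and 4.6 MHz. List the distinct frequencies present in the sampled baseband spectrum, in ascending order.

fs/2 = 21.6 MHz.
159 MHz mod fs = 29.4 MHz.
29.4 MHz > fs/2 = 21.6 MHz, folds to fs − 29.4 MHz = 13.8 MHz.
17.5 MHz ≤ fs/2 = 21.6 MHz, passes unchanged.
157.3 MHz mod fs = 27.7 MHz.
27.7 MHz > fs/2 = 21.6 MHz, folds to fs − 27.7 MHz = 15.5 MHz.
4.6 MHz ≤ fs/2 = 21.6 MHz, passes unchanged.
Distinct values: {4.6 MHz, 13.8 MHz, 15.5 MHz, 17.5 MHz}.

4.6 MHz, 13.8 MHz, 15.5 MHz, 17.5 MHz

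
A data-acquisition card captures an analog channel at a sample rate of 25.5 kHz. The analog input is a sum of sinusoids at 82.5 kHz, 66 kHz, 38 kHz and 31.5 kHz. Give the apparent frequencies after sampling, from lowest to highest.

fs/2 = 12.75 kHz.
82.5 kHz mod fs = 6 kHz.
6 kHz ≤ fs/2 = 12.75 kHz, appears at 6 kHz.
66 kHz mod fs = 15 kHz.
15 kHz > fs/2 = 12.75 kHz, folds to fs − 15 kHz = 10.5 kHz.
38 kHz mod fs = 12.5 kHz.
12.5 kHz ≤ fs/2 = 12.75 kHz, appears at 12.5 kHz.
31.5 kHz mod fs = 6 kHz.
6 kHz ≤ fs/2 = 12.75 kHz, appears at 6 kHz.
Distinct values: {6 kHz, 10.5 kHz, 12.5 kHz}.

6 kHz, 10.5 kHz, 12.5 kHz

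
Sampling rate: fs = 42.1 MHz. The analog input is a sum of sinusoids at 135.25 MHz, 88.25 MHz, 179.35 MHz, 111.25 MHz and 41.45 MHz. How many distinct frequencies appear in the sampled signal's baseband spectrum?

fs/2 = 21.05 MHz.
135.25 MHz mod fs = 8.95 MHz.
8.95 MHz ≤ fs/2 = 21.05 MHz, appears at 8.95 MHz.
88.25 MHz mod fs = 4.05 MHz.
4.05 MHz ≤ fs/2 = 21.05 MHz, appears at 4.05 MHz.
179.35 MHz mod fs = 10.95 MHz.
10.95 MHz ≤ fs/2 = 21.05 MHz, appears at 10.95 MHz.
111.25 MHz mod fs = 27.05 MHz.
27.05 MHz > fs/2 = 21.05 MHz, folds to fs − 27.05 MHz = 15.05 MHz.
41.45 MHz > fs/2 = 21.05 MHz, folds to fs − 41.45 MHz = 0.65 MHz.
Distinct values: {0.65 MHz, 4.05 MHz, 8.95 MHz, 10.95 MHz, 15.05 MHz} → 5.

5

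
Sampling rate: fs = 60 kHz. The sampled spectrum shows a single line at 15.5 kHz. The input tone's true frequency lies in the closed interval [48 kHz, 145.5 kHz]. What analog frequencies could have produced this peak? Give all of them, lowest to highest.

Frequencies that alias to 15.5 kHz are k·fs ± 15.5 kHz for integer k ≥ 0.
k=0: 15.5 kHz.
k=1: 44.5 kHz, 75.5 kHz.
k=2: 104.5 kHz, 135.5 kHz.
k=3: 164.5 kHz, 195.5 kHz.
Within [48 kHz, 145.5 kHz]: 75.5 kHz, 104.5 kHz, 135.5 kHz.

75.5 kHz, 104.5 kHz, 135.5 kHz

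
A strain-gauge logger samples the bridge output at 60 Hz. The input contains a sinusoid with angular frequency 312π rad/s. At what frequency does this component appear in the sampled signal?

24 Hz

ω = 312π rad/s → f = ω/(2π) = 156 Hz.
156 Hz mod fs = 36 Hz.
36 Hz > fs/2 = 30 Hz, folds to fs − 36 Hz = 24 Hz.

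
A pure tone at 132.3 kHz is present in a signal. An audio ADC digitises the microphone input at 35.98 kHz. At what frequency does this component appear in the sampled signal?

132.3 kHz mod fs = 24.36 kHz.
24.36 kHz > fs/2 = 17.99 kHz, folds to fs − 24.36 kHz = 11.62 kHz.

11.62 kHz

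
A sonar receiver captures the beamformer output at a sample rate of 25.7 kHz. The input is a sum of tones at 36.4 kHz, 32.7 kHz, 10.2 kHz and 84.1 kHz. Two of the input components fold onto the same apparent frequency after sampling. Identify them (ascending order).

fs/2 = 12.85 kHz.
36.4 kHz mod fs = 10.7 kHz.
10.7 kHz ≤ fs/2 = 12.85 kHz, appears at 10.7 kHz.
32.7 kHz mod fs = 7 kHz.
7 kHz ≤ fs/2 = 12.85 kHz, appears at 7 kHz.
10.2 kHz ≤ fs/2 = 12.85 kHz, passes unchanged.
84.1 kHz mod fs = 7 kHz.
7 kHz ≤ fs/2 = 12.85 kHz, appears at 7 kHz.
32.7 kHz and 84.1 kHz both map to 7 kHz.

32.7 kHz, 84.1 kHz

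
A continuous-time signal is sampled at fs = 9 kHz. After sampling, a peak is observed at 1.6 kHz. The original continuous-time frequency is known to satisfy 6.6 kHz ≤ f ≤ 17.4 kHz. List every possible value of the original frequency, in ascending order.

7.4 kHz, 10.6 kHz, 16.4 kHz

Frequencies that alias to 1.6 kHz are k·fs ± 1.6 kHz for integer k ≥ 0.
k=0: 1.6 kHz.
k=1: 7.4 kHz, 10.6 kHz.
k=2: 16.4 kHz, 19.6 kHz.
k=3: 25.4 kHz, 28.6 kHz.
Within [6.6 kHz, 17.4 kHz]: 7.4 kHz, 10.6 kHz, 16.4 kHz.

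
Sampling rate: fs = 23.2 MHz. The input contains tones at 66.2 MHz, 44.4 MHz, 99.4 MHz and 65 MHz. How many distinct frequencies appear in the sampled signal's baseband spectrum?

fs/2 = 11.6 MHz.
66.2 MHz mod fs = 19.8 MHz.
19.8 MHz > fs/2 = 11.6 MHz, folds to fs − 19.8 MHz = 3.4 MHz.
44.4 MHz mod fs = 21.2 MHz.
21.2 MHz > fs/2 = 11.6 MHz, folds to fs − 21.2 MHz = 2 MHz.
99.4 MHz mod fs = 6.6 MHz.
6.6 MHz ≤ fs/2 = 11.6 MHz, appears at 6.6 MHz.
65 MHz mod fs = 18.6 MHz.
18.6 MHz > fs/2 = 11.6 MHz, folds to fs − 18.6 MHz = 4.6 MHz.
Distinct values: {2 MHz, 3.4 MHz, 4.6 MHz, 6.6 MHz} → 4.

4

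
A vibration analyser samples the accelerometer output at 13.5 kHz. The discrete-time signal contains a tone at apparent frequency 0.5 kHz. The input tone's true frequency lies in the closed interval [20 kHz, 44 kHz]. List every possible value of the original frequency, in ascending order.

26.5 kHz, 27.5 kHz, 40 kHz, 41 kHz

Frequencies that alias to 0.5 kHz are k·fs ± 0.5 kHz for integer k ≥ 0.
k=0: 0.5 kHz.
k=1: 13 kHz, 14 kHz.
k=2: 26.5 kHz, 27.5 kHz.
k=3: 40 kHz, 41 kHz.
k=4: 53.5 kHz, 54.5 kHz.
Within [20 kHz, 44 kHz]: 26.5 kHz, 27.5 kHz, 40 kHz, 41 kHz.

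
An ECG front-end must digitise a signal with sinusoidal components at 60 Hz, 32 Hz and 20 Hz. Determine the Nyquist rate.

120 Hz

Highest-frequency component: 60 Hz.
Nyquist rate = 2 × 60 Hz = 120 Hz.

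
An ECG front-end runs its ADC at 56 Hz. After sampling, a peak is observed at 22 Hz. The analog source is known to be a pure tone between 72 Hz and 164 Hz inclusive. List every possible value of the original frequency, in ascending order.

78 Hz, 90 Hz, 134 Hz, 146 Hz

Frequencies that alias to 22 Hz are k·fs ± 22 Hz for integer k ≥ 0.
k=0: 22 Hz.
k=1: 34 Hz, 78 Hz.
k=2: 90 Hz, 134 Hz.
k=3: 146 Hz, 190 Hz.
k=4: 202 Hz, 246 Hz.
Within [72 Hz, 164 Hz]: 78 Hz, 90 Hz, 134 Hz, 146 Hz.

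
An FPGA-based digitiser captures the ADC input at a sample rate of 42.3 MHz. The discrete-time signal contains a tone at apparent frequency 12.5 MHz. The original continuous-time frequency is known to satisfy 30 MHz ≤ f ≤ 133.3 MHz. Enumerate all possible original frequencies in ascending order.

Frequencies that alias to 12.5 MHz are k·fs ± 12.5 MHz for integer k ≥ 0.
k=0: 12.5 MHz.
k=1: 29.8 MHz, 54.8 MHz.
k=2: 72.1 MHz, 97.1 MHz.
k=3: 114.4 MHz, 139.4 MHz.
k=4: 156.7 MHz, 181.7 MHz.
Within [30 MHz, 133.3 MHz]: 54.8 MHz, 72.1 MHz, 97.1 MHz, 114.4 MHz.

54.8 MHz, 72.1 MHz, 97.1 MHz, 114.4 MHz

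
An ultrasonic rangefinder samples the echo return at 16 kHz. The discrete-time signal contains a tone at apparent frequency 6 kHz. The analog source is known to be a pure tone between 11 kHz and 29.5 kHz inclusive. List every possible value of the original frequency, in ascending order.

22 kHz, 26 kHz

Frequencies that alias to 6 kHz are k·fs ± 6 kHz for integer k ≥ 0.
k=0: 6 kHz.
k=1: 10 kHz, 22 kHz.
k=2: 26 kHz, 38 kHz.
k=3: 42 kHz, 54 kHz.
Within [11 kHz, 29.5 kHz]: 22 kHz, 26 kHz.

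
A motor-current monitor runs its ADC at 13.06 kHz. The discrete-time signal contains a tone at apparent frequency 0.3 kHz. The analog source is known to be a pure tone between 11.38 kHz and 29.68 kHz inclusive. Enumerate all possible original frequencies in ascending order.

Frequencies that alias to 0.3 kHz are k·fs ± 0.3 kHz for integer k ≥ 0.
k=0: 0.3 kHz.
k=1: 12.76 kHz, 13.36 kHz.
k=2: 25.82 kHz, 26.42 kHz.
k=3: 38.88 kHz, 39.48 kHz.
Within [11.38 kHz, 29.68 kHz]: 12.76 kHz, 13.36 kHz, 25.82 kHz, 26.42 kHz.

12.76 kHz, 13.36 kHz, 25.82 kHz, 26.42 kHz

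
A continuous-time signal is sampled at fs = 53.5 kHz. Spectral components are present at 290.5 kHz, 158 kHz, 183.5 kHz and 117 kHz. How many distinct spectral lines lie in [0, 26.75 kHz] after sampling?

3

fs/2 = 26.75 kHz.
290.5 kHz mod fs = 23 kHz.
23 kHz ≤ fs/2 = 26.75 kHz, appears at 23 kHz.
158 kHz mod fs = 51 kHz.
51 kHz > fs/2 = 26.75 kHz, folds to fs − 51 kHz = 2.5 kHz.
183.5 kHz mod fs = 23 kHz.
23 kHz ≤ fs/2 = 26.75 kHz, appears at 23 kHz.
117 kHz mod fs = 10 kHz.
10 kHz ≤ fs/2 = 26.75 kHz, appears at 10 kHz.
Distinct values: {2.5 kHz, 10 kHz, 23 kHz} → 3.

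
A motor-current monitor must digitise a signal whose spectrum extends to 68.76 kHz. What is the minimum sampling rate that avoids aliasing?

Nyquist rate = 2 × 68.76 kHz = 137.52 kHz.

137.52 kHz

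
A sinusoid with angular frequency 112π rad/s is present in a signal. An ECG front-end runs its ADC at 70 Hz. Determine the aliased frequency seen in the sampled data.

14 Hz

ω = 112π rad/s → f = ω/(2π) = 56 Hz.
56 Hz > fs/2 = 35 Hz, folds to fs − 56 Hz = 14 Hz.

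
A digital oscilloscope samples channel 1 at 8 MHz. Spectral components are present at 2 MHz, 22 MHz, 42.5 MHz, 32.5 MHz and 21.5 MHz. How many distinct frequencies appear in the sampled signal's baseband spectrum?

3

fs/2 = 4 MHz.
2 MHz ≤ fs/2 = 4 MHz, passes unchanged.
22 MHz mod fs = 6 MHz.
6 MHz > fs/2 = 4 MHz, folds to fs − 6 MHz = 2 MHz.
42.5 MHz mod fs = 2.5 MHz.
2.5 MHz ≤ fs/2 = 4 MHz, appears at 2.5 MHz.
32.5 MHz mod fs = 0.5 MHz.
0.5 MHz ≤ fs/2 = 4 MHz, appears at 0.5 MHz.
21.5 MHz mod fs = 5.5 MHz.
5.5 MHz > fs/2 = 4 MHz, folds to fs − 5.5 MHz = 2.5 MHz.
Distinct values: {0.5 MHz, 2 MHz, 2.5 MHz} → 3.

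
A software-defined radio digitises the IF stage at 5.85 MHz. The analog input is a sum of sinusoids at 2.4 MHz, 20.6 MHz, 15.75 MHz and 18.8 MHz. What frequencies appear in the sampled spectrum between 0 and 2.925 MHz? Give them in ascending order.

1.25 MHz, 1.8 MHz, 2.4 MHz, 2.8 MHz

fs/2 = 2.925 MHz.
2.4 MHz ≤ fs/2 = 2.925 MHz, passes unchanged.
20.6 MHz mod fs = 3.05 MHz.
3.05 MHz > fs/2 = 2.925 MHz, folds to fs − 3.05 MHz = 2.8 MHz.
15.75 MHz mod fs = 4.05 MHz.
4.05 MHz > fs/2 = 2.925 MHz, folds to fs − 4.05 MHz = 1.8 MHz.
18.8 MHz mod fs = 1.25 MHz.
1.25 MHz ≤ fs/2 = 2.925 MHz, appears at 1.25 MHz.
Distinct values: {1.25 MHz, 1.8 MHz, 2.4 MHz, 2.8 MHz}.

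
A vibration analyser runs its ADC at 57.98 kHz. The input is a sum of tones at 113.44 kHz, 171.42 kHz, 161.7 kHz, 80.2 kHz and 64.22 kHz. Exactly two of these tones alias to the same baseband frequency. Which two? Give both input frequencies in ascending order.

fs/2 = 28.99 kHz.
113.44 kHz mod fs = 55.46 kHz.
55.46 kHz > fs/2 = 28.99 kHz, folds to fs − 55.46 kHz = 2.52 kHz.
171.42 kHz mod fs = 55.46 kHz.
55.46 kHz > fs/2 = 28.99 kHz, folds to fs − 55.46 kHz = 2.52 kHz.
161.7 kHz mod fs = 45.74 kHz.
45.74 kHz > fs/2 = 28.99 kHz, folds to fs − 45.74 kHz = 12.24 kHz.
80.2 kHz mod fs = 22.22 kHz.
22.22 kHz ≤ fs/2 = 28.99 kHz, appears at 22.22 kHz.
64.22 kHz mod fs = 6.24 kHz.
6.24 kHz ≤ fs/2 = 28.99 kHz, appears at 6.24 kHz.
113.44 kHz and 171.42 kHz both map to 2.52 kHz.

113.44 kHz, 171.42 kHz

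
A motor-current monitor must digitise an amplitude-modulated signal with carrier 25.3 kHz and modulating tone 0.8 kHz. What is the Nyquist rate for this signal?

AM sidebands sit at fc ± fm = 24.5 kHz and 26.1 kHz.
Highest-frequency component: 26.1 kHz.
Nyquist rate = 2 × 26.1 kHz = 52.2 kHz.

52.2 kHz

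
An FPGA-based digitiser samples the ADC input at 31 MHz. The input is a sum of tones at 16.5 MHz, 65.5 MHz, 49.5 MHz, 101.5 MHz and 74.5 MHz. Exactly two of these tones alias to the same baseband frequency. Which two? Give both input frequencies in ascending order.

49.5 MHz, 74.5 MHz

fs/2 = 15.5 MHz.
16.5 MHz > fs/2 = 15.5 MHz, folds to fs − 16.5 MHz = 14.5 MHz.
65.5 MHz mod fs = 3.5 MHz.
3.5 MHz ≤ fs/2 = 15.5 MHz, appears at 3.5 MHz.
49.5 MHz mod fs = 18.5 MHz.
18.5 MHz > fs/2 = 15.5 MHz, folds to fs − 18.5 MHz = 12.5 MHz.
101.5 MHz mod fs = 8.5 MHz.
8.5 MHz ≤ fs/2 = 15.5 MHz, appears at 8.5 MHz.
74.5 MHz mod fs = 12.5 MHz.
12.5 MHz ≤ fs/2 = 15.5 MHz, appears at 12.5 MHz.
49.5 MHz and 74.5 MHz both map to 12.5 MHz.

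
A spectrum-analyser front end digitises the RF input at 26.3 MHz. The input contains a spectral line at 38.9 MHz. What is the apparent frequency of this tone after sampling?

12.6 MHz

38.9 MHz mod fs = 12.6 MHz.
12.6 MHz ≤ fs/2 = 13.15 MHz, appears at 12.6 MHz.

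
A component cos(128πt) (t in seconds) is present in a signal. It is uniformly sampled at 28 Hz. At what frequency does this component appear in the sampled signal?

ω = 128π rad/s → f = ω/(2π) = 64 Hz.
64 Hz mod fs = 8 Hz.
8 Hz ≤ fs/2 = 14 Hz, appears at 8 Hz.

8 Hz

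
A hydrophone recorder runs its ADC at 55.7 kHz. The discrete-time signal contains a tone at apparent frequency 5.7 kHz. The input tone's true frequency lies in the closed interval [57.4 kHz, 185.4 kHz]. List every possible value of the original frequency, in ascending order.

61.4 kHz, 105.7 kHz, 117.1 kHz, 161.4 kHz, 172.8 kHz

Frequencies that alias to 5.7 kHz are k·fs ± 5.7 kHz for integer k ≥ 0.
k=0: 5.7 kHz.
k=1: 50 kHz, 61.4 kHz.
k=2: 105.7 kHz, 117.1 kHz.
k=3: 161.4 kHz, 172.8 kHz.
k=4: 217.1 kHz, 228.5 kHz.
Within [57.4 kHz, 185.4 kHz]: 61.4 kHz, 105.7 kHz, 117.1 kHz, 161.4 kHz, 172.8 kHz.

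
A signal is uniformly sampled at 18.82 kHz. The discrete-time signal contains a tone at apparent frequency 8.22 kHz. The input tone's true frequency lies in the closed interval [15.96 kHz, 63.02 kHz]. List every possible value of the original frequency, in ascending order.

Frequencies that alias to 8.22 kHz are k·fs ± 8.22 kHz for integer k ≥ 0.
k=0: 8.22 kHz.
k=1: 10.6 kHz, 27.04 kHz.
k=2: 29.42 kHz, 45.86 kHz.
k=3: 48.24 kHz, 64.68 kHz.
k=4: 67.06 kHz, 83.5 kHz.
Within [15.96 kHz, 63.02 kHz]: 27.04 kHz, 29.42 kHz, 45.86 kHz, 48.24 kHz.

27.04 kHz, 29.42 kHz, 45.86 kHz, 48.24 kHz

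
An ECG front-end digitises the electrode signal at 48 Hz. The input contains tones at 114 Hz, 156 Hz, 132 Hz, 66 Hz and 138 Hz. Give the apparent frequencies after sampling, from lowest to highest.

fs/2 = 24 Hz.
114 Hz mod fs = 18 Hz.
18 Hz ≤ fs/2 = 24 Hz, appears at 18 Hz.
156 Hz mod fs = 12 Hz.
12 Hz ≤ fs/2 = 24 Hz, appears at 12 Hz.
132 Hz mod fs = 36 Hz.
36 Hz > fs/2 = 24 Hz, folds to fs − 36 Hz = 12 Hz.
66 Hz mod fs = 18 Hz.
18 Hz ≤ fs/2 = 24 Hz, appears at 18 Hz.
138 Hz mod fs = 42 Hz.
42 Hz > fs/2 = 24 Hz, folds to fs − 42 Hz = 6 Hz.
Distinct values: {6 Hz, 12 Hz, 18 Hz}.

6 Hz, 12 Hz, 18 Hz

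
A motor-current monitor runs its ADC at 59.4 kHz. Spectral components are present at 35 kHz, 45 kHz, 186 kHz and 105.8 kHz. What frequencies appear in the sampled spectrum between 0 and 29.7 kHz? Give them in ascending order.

fs/2 = 29.7 kHz.
35 kHz > fs/2 = 29.7 kHz, folds to fs − 35 kHz = 24.4 kHz.
45 kHz > fs/2 = 29.7 kHz, folds to fs − 45 kHz = 14.4 kHz.
186 kHz mod fs = 7.8 kHz.
7.8 kHz ≤ fs/2 = 29.7 kHz, appears at 7.8 kHz.
105.8 kHz mod fs = 46.4 kHz.
46.4 kHz > fs/2 = 29.7 kHz, folds to fs − 46.4 kHz = 13 kHz.
Distinct values: {7.8 kHz, 13 kHz, 14.4 kHz, 24.4 kHz}.

7.8 kHz, 13 kHz, 14.4 kHz, 24.4 kHz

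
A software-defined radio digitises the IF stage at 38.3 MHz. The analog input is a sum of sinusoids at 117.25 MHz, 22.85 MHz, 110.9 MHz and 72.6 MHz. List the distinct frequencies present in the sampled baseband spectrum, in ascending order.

fs/2 = 19.15 MHz.
117.25 MHz mod fs = 2.35 MHz.
2.35 MHz ≤ fs/2 = 19.15 MHz, appears at 2.35 MHz.
22.85 MHz > fs/2 = 19.15 MHz, folds to fs − 22.85 MHz = 15.45 MHz.
110.9 MHz mod fs = 34.3 MHz.
34.3 MHz > fs/2 = 19.15 MHz, folds to fs − 34.3 MHz = 4 MHz.
72.6 MHz mod fs = 34.3 MHz.
34.3 MHz > fs/2 = 19.15 MHz, folds to fs − 34.3 MHz = 4 MHz.
Distinct values: {2.35 MHz, 4 MHz, 15.45 MHz}.

2.35 MHz, 4 MHz, 15.45 MHz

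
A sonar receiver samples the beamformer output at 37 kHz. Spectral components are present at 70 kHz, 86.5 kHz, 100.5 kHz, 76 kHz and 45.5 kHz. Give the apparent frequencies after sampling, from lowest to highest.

fs/2 = 18.5 kHz.
70 kHz mod fs = 33 kHz.
33 kHz > fs/2 = 18.5 kHz, folds to fs − 33 kHz = 4 kHz.
86.5 kHz mod fs = 12.5 kHz.
12.5 kHz ≤ fs/2 = 18.5 kHz, appears at 12.5 kHz.
100.5 kHz mod fs = 26.5 kHz.
26.5 kHz > fs/2 = 18.5 kHz, folds to fs − 26.5 kHz = 10.5 kHz.
76 kHz mod fs = 2 kHz.
2 kHz ≤ fs/2 = 18.5 kHz, appears at 2 kHz.
45.5 kHz mod fs = 8.5 kHz.
8.5 kHz ≤ fs/2 = 18.5 kHz, appears at 8.5 kHz.
Distinct values: {2 kHz, 4 kHz, 8.5 kHz, 10.5 kHz, 12.5 kHz}.

2 kHz, 4 kHz, 8.5 kHz, 10.5 kHz, 12.5 kHz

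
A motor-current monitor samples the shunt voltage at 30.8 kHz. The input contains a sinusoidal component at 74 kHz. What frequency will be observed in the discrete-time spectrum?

12.4 kHz

74 kHz mod fs = 12.4 kHz.
12.4 kHz ≤ fs/2 = 15.4 kHz, appears at 12.4 kHz.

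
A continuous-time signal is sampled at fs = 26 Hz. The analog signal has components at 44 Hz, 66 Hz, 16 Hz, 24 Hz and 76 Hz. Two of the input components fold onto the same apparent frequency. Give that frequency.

fs/2 = 13 Hz.
44 Hz mod fs = 18 Hz.
18 Hz > fs/2 = 13 Hz, folds to fs − 18 Hz = 8 Hz.
66 Hz mod fs = 14 Hz.
14 Hz > fs/2 = 13 Hz, folds to fs − 14 Hz = 12 Hz.
16 Hz > fs/2 = 13 Hz, folds to fs − 16 Hz = 10 Hz.
24 Hz > fs/2 = 13 Hz, folds to fs − 24 Hz = 2 Hz.
76 Hz mod fs = 24 Hz.
24 Hz > fs/2 = 13 Hz, folds to fs − 24 Hz = 2 Hz.
24 Hz and 76 Hz both map to 2 Hz.

2 Hz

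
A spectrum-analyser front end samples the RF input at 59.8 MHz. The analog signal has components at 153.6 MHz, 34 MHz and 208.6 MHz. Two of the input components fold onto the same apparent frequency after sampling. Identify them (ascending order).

fs/2 = 29.9 MHz.
153.6 MHz mod fs = 34 MHz.
34 MHz > fs/2 = 29.9 MHz, folds to fs − 34 MHz = 25.8 MHz.
34 MHz > fs/2 = 29.9 MHz, folds to fs − 34 MHz = 25.8 MHz.
208.6 MHz mod fs = 29.2 MHz.
29.2 MHz ≤ fs/2 = 29.9 MHz, appears at 29.2 MHz.
34 MHz and 153.6 MHz both map to 25.8 MHz.

34 MHz, 153.6 MHz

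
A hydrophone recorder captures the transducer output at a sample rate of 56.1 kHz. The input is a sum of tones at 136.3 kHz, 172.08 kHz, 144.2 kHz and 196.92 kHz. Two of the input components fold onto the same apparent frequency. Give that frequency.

24.1 kHz

fs/2 = 28.05 kHz.
136.3 kHz mod fs = 24.1 kHz.
24.1 kHz ≤ fs/2 = 28.05 kHz, appears at 24.1 kHz.
172.08 kHz mod fs = 3.78 kHz.
3.78 kHz ≤ fs/2 = 28.05 kHz, appears at 3.78 kHz.
144.2 kHz mod fs = 32 kHz.
32 kHz > fs/2 = 28.05 kHz, folds to fs − 32 kHz = 24.1 kHz.
196.92 kHz mod fs = 28.62 kHz.
28.62 kHz > fs/2 = 28.05 kHz, folds to fs − 28.62 kHz = 27.48 kHz.
136.3 kHz and 144.2 kHz both map to 24.1 kHz.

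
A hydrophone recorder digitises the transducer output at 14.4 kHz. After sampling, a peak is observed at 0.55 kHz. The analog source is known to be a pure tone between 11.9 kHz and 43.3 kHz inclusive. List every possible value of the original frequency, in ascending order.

Frequencies that alias to 0.55 kHz are k·fs ± 0.55 kHz for integer k ≥ 0.
k=0: 0.55 kHz.
k=1: 13.85 kHz, 14.95 kHz.
k=2: 28.25 kHz, 29.35 kHz.
k=3: 42.65 kHz, 43.75 kHz.
k=4: 57.05 kHz, 58.15 kHz.
Within [11.9 kHz, 43.3 kHz]: 13.85 kHz, 14.95 kHz, 28.25 kHz, 29.35 kHz, 42.65 kHz.

13.85 kHz, 14.95 kHz, 28.25 kHz, 29.35 kHz, 42.65 kHz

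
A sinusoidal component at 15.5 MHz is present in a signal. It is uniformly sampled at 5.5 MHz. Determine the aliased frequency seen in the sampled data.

1 MHz

15.5 MHz mod fs = 4.5 MHz.
4.5 MHz > fs/2 = 2.75 MHz, folds to fs − 4.5 MHz = 1 MHz.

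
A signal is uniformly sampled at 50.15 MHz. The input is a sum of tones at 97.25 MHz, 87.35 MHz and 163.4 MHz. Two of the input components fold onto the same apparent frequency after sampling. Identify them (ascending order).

fs/2 = 25.075 MHz.
97.25 MHz mod fs = 47.1 MHz.
47.1 MHz > fs/2 = 25.075 MHz, folds to fs − 47.1 MHz = 3.05 MHz.
87.35 MHz mod fs = 37.2 MHz.
37.2 MHz > fs/2 = 25.075 MHz, folds to fs − 37.2 MHz = 12.95 MHz.
163.4 MHz mod fs = 12.95 MHz.
12.95 MHz ≤ fs/2 = 25.075 MHz, appears at 12.95 MHz.
87.35 MHz and 163.4 MHz both map to 12.95 MHz.

87.35 MHz, 163.4 MHz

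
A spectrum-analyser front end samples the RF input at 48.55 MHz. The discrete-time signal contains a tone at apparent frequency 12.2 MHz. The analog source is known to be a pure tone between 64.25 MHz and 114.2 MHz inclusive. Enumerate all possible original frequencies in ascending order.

Frequencies that alias to 12.2 MHz are k·fs ± 12.2 MHz for integer k ≥ 0.
k=0: 12.2 MHz.
k=1: 36.35 MHz, 60.75 MHz.
k=2: 84.9 MHz, 109.3 MHz.
k=3: 133.45 MHz, 157.85 MHz.
Within [64.25 MHz, 114.2 MHz]: 84.9 MHz, 109.3 MHz.

84.9 MHz, 109.3 MHz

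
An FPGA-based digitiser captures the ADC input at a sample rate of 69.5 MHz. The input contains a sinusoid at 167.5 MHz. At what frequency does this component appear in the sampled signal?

167.5 MHz mod fs = 28.5 MHz.
28.5 MHz ≤ fs/2 = 34.75 MHz, appears at 28.5 MHz.

28.5 MHz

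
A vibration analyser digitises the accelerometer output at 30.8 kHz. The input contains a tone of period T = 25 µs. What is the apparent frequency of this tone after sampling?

9.2 kHz

T = 25 µs → f = 1/T = 40 kHz.
40 kHz mod fs = 9.2 kHz.
9.2 kHz ≤ fs/2 = 15.4 kHz, appears at 9.2 kHz.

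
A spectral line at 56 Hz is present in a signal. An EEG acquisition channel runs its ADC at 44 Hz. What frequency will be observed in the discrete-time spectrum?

56 Hz mod fs = 12 Hz.
12 Hz ≤ fs/2 = 22 Hz, appears at 12 Hz.

12 Hz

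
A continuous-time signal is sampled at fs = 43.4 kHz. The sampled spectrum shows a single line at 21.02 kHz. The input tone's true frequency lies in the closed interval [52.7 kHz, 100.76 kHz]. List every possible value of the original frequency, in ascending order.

64.42 kHz, 65.78 kHz

Frequencies that alias to 21.02 kHz are k·fs ± 21.02 kHz for integer k ≥ 0.
k=0: 21.02 kHz.
k=1: 22.38 kHz, 64.42 kHz.
k=2: 65.78 kHz, 107.82 kHz.
k=3: 109.18 kHz, 151.22 kHz.
Within [52.7 kHz, 100.76 kHz]: 64.42 kHz, 65.78 kHz.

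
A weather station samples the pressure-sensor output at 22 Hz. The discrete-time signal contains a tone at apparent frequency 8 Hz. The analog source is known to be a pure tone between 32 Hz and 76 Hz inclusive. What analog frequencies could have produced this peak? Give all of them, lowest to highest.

Frequencies that alias to 8 Hz are k·fs ± 8 Hz for integer k ≥ 0.
k=0: 8 Hz.
k=1: 14 Hz, 30 Hz.
k=2: 36 Hz, 52 Hz.
k=3: 58 Hz, 74 Hz.
k=4: 80 Hz, 96 Hz.
Within [32 Hz, 76 Hz]: 36 Hz, 52 Hz, 58 Hz, 74 Hz.

36 Hz, 52 Hz, 58 Hz, 74 Hz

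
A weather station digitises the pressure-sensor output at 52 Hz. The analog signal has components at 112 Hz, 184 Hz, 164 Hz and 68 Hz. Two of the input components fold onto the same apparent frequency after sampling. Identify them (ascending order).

fs/2 = 26 Hz.
112 Hz mod fs = 8 Hz.
8 Hz ≤ fs/2 = 26 Hz, appears at 8 Hz.
184 Hz mod fs = 28 Hz.
28 Hz > fs/2 = 26 Hz, folds to fs − 28 Hz = 24 Hz.
164 Hz mod fs = 8 Hz.
8 Hz ≤ fs/2 = 26 Hz, appears at 8 Hz.
68 Hz mod fs = 16 Hz.
16 Hz ≤ fs/2 = 26 Hz, appears at 16 Hz.
112 Hz and 164 Hz both map to 8 Hz.

112 Hz, 164 Hz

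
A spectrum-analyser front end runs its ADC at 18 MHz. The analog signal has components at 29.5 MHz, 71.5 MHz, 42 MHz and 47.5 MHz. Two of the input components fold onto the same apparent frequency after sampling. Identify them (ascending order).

29.5 MHz, 47.5 MHz

fs/2 = 9 MHz.
29.5 MHz mod fs = 11.5 MHz.
11.5 MHz > fs/2 = 9 MHz, folds to fs − 11.5 MHz = 6.5 MHz.
71.5 MHz mod fs = 17.5 MHz.
17.5 MHz > fs/2 = 9 MHz, folds to fs − 17.5 MHz = 0.5 MHz.
42 MHz mod fs = 6 MHz.
6 MHz ≤ fs/2 = 9 MHz, appears at 6 MHz.
47.5 MHz mod fs = 11.5 MHz.
11.5 MHz > fs/2 = 9 MHz, folds to fs − 11.5 MHz = 6.5 MHz.
29.5 MHz and 47.5 MHz both map to 6.5 MHz.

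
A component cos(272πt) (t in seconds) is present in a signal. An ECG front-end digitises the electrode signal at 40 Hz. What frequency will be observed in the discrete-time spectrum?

16 Hz

ω = 272π rad/s → f = ω/(2π) = 136 Hz.
136 Hz mod fs = 16 Hz.
16 Hz ≤ fs/2 = 20 Hz, appears at 16 Hz.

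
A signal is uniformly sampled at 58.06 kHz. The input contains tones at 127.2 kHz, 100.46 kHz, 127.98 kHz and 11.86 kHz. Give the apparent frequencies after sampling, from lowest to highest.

fs/2 = 29.03 kHz.
127.2 kHz mod fs = 11.08 kHz.
11.08 kHz ≤ fs/2 = 29.03 kHz, appears at 11.08 kHz.
100.46 kHz mod fs = 42.4 kHz.
42.4 kHz > fs/2 = 29.03 kHz, folds to fs − 42.4 kHz = 15.66 kHz.
127.98 kHz mod fs = 11.86 kHz.
11.86 kHz ≤ fs/2 = 29.03 kHz, appears at 11.86 kHz.
11.86 kHz ≤ fs/2 = 29.03 kHz, passes unchanged.
Distinct values: {11.08 kHz, 11.86 kHz, 15.66 kHz}.

11.08 kHz, 11.86 kHz, 15.66 kHz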